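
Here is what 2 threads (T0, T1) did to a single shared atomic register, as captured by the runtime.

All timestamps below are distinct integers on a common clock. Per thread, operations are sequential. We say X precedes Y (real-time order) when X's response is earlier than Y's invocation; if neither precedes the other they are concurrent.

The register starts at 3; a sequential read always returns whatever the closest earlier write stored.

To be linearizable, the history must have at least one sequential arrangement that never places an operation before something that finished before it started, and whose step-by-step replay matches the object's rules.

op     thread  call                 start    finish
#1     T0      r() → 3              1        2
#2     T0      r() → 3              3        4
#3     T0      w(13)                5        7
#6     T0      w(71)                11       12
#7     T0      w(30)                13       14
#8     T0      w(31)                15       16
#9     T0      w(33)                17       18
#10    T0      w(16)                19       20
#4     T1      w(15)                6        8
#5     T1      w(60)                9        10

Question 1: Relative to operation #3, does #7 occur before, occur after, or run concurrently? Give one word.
#7 spans [13,14], #3 spans [5,7]
resp(#3)=7 < inv(#7)=13

after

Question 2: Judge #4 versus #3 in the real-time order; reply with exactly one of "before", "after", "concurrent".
#4 spans [6,8], #3 spans [5,7]
the intervals overlap in both directions

concurrent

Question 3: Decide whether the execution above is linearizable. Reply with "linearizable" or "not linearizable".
witness order: #1, #2, #3, #4, #5, #6, #7, #8, #9, #10
step 1: #1 r() → 3 — value 3
step 2: #2 r() → 3 — value 3
step 3: #3 w(13) — value 13
step 4: #4 w(15) — value 15
step 5: #5 w(60) — value 60
step 6: #6 w(71) — value 71
step 7: #7 w(30) — value 30
step 8: #8 w(31) — value 31
step 9: #9 w(33) — value 33
step 10: #10 w(16) — value 16

linearizable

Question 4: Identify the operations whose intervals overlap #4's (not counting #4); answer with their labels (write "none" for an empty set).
#4 spans [6,8]: anything still running between times 6 and 8 counts as concurrent
#1 [1,2]: before
#2 [3,4]: before
#3 [5,7]: concurrent
#5 [9,10]: after
#6 [11,12]: after
#7 [13,14]: after
#8 [15,16]: after
#9 [17,18]: after
#10 [19,20]: after

#3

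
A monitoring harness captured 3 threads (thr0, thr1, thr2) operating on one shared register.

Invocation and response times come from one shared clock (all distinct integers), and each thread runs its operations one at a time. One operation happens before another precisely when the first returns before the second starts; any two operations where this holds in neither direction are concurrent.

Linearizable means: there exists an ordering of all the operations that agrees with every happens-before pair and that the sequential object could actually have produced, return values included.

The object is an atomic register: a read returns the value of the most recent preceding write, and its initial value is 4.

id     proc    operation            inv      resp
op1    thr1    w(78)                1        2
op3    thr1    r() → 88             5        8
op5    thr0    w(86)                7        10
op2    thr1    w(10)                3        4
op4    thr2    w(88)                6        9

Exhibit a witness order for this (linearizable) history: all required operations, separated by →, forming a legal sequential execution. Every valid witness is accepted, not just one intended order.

op1 → op2 → op4 → op3 → op5

1. op1 w(78), leaving value 78
2. op2 w(10), leaving value 10
3. op4 w(88), leaving value 88
4. op3 r() → 88, leaving value 88
5. op5 w(86), leaving value 86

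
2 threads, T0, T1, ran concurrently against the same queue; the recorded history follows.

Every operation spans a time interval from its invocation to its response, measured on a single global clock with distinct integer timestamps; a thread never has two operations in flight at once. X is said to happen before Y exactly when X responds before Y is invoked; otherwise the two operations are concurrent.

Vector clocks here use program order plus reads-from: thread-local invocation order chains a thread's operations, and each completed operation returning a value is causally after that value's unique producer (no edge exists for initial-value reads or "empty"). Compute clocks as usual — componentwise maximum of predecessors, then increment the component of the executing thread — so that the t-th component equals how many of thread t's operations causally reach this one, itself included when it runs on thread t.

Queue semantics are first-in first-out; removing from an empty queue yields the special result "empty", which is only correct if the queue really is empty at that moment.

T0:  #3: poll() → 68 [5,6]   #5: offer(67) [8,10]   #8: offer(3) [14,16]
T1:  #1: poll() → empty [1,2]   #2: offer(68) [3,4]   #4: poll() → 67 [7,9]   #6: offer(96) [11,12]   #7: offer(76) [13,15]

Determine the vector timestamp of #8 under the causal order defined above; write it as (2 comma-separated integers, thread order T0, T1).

(3, 2)

VC(#1, invoked at 1): no causal predecessors; +1 on T1 → (0, 1)
merge at #2 (invoked 3): VC(#1)=(0, 1), own-thread bump on T1 → (0, 2)
merge at #3 (invoked 5): VC(#2)=(0, 2), own-thread bump on T0 → (1, 2)
merge at #5 (invoked 8): VC(#3)=(1, 2), own-thread bump on T0 → (2, 2)
merge at #4 (invoked 7): VC(#2)=(0, 2), VC(#5)=(2, 2), own-thread bump on T1 → (2, 3)
merge at #8 (invoked 14): VC(#5)=(2, 2), own-thread bump on T0 → (3, 2)
merge at #6 (invoked 11): VC(#4)=(2, 3), own-thread bump on T1 → (2, 4)
merge at #7 (invoked 13): VC(#6)=(2, 4), own-thread bump on T1 → (2, 5)
target: VC(#8) = (3, 2)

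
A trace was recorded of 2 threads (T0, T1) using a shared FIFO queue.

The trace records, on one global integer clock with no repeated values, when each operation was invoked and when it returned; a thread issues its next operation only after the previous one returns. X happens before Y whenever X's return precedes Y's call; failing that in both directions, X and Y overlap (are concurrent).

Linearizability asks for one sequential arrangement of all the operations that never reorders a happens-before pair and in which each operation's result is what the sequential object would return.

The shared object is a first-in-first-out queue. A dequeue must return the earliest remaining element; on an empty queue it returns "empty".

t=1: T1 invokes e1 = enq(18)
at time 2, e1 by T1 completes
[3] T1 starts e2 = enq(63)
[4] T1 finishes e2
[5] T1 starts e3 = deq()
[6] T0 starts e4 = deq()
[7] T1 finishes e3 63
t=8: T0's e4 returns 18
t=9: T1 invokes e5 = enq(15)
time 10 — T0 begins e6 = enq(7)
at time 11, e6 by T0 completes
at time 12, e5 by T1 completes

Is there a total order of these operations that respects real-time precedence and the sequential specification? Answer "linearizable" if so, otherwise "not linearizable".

one valid linearization: e1, e2, e4, e3, e5, e6
1. e1 enq(18), leaving queue <18>
2. e2 enq(63), leaving queue <18,63>
3. e4 deq() → 18, leaving queue <63>
4. e3 deq() → 63, leaving queue <>
5. e5 enq(15), leaving queue <15>
6. e6 enq(7), leaving queue <15,7>

linearizable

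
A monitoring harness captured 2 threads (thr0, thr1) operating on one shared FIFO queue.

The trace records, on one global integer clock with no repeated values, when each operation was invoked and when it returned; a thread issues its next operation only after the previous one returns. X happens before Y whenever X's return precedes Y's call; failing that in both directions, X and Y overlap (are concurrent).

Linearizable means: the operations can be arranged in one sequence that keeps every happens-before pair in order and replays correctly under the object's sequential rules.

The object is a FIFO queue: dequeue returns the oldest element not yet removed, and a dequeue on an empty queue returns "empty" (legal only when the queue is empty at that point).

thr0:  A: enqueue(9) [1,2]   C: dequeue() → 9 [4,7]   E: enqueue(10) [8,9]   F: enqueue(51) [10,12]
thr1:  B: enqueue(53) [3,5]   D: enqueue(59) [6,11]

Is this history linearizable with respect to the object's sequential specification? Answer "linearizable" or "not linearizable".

linearizable

a witness: A, B, C, D, E, F
step 1: A enqueue(9) — queue <9>
step 2: B enqueue(53) — queue <9,53>
step 3: C dequeue() → 9 — queue <53>
step 4: D enqueue(59) — queue <53,59>
step 5: E enqueue(10) — queue <53,59,10>
step 6: F enqueue(51) — queue <53,59,10,51>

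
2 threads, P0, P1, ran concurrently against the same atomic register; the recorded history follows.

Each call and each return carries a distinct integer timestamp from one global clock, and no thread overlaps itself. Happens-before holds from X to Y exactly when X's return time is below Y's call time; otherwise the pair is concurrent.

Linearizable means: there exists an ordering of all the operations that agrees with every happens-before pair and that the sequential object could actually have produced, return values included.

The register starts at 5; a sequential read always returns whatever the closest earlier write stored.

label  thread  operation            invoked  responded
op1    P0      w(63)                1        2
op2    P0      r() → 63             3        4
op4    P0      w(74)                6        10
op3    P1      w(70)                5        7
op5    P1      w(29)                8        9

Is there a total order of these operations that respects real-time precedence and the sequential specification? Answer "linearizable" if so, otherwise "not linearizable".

linearizable

a witness: op1, op2, op3, op4, op5
after step 1 (op1 w(63)): value 63
after step 2 (op2 r() → 63): value 63
after step 3 (op3 w(70)): value 70
after step 4 (op4 w(74)): value 74
after step 5 (op5 w(29)): value 29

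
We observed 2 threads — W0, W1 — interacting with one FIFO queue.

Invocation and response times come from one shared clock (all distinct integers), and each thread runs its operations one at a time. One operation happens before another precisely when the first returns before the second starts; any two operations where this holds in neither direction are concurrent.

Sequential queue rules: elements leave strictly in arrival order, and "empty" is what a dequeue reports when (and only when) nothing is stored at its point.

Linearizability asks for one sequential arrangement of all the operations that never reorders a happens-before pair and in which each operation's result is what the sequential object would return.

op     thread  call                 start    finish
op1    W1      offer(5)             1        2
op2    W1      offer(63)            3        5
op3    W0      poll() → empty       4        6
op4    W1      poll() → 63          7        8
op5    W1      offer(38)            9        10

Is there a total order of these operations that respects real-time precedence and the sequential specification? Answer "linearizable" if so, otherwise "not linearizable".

not linearizable

cut after 5 events: linearizable; cut after 6 events (op3 responds, time 6): not linearizable
3 completed operations, 2 real-time-consistent orders — every FIFO queue replay fails
e.g. op1, op2, op3: illegal at step 3, since op3 poll() → empty cannot apply there
e.g. op1, op3, op2: illegal at step 2, since op3 poll() → empty cannot apply there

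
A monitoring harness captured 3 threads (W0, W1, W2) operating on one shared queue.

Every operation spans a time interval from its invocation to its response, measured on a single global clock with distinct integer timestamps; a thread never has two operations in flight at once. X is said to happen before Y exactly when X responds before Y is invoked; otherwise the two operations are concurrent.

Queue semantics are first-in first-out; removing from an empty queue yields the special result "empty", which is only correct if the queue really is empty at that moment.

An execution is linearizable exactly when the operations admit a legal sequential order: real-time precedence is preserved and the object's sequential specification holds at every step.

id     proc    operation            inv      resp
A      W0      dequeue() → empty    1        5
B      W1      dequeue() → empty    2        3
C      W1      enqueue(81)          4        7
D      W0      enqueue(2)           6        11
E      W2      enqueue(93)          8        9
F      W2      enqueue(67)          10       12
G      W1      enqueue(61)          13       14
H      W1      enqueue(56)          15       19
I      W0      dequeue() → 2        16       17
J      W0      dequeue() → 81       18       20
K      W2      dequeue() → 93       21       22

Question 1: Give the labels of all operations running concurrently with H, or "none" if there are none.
H runs from 15 to 19; window-overlapping ops are concurrent
A [1,5]: before
B [2,3]: before
C [4,7]: before
D [6,11]: before
E [8,9]: before
F [10,12]: before
G [13,14]: before
I [16,17]: concurrent
J [18,20]: concurrent
K [21,22]: after

I, J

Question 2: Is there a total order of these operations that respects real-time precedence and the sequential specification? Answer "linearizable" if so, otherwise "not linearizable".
one valid linearization: A, B, D, C, E, F, G, H, I, J, K
after step 1 (A dequeue() → empty): queue <>
after step 2 (B dequeue() → empty): queue <>
after step 3 (D enqueue(2)): queue <2>
after step 4 (C enqueue(81)): queue <2,81>
after step 5 (E enqueue(93)): queue <2,81,93>
after step 6 (F enqueue(67)): queue <2,81,93,67>
after step 7 (G enqueue(61)): queue <2,81,93,67,61>
after step 8 (H enqueue(56)): queue <2,81,93,67,61,56>
after step 9 (I dequeue() → 2): queue <81,93,67,61,56>
after step 10 (J dequeue() → 81): queue <93,67,61,56>
after step 11 (K dequeue() → 93): queue <67,61,56>

linearizable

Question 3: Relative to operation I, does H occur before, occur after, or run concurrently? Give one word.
H spans [15,19], I spans [16,17]
the intervals overlap in both directions

concurrent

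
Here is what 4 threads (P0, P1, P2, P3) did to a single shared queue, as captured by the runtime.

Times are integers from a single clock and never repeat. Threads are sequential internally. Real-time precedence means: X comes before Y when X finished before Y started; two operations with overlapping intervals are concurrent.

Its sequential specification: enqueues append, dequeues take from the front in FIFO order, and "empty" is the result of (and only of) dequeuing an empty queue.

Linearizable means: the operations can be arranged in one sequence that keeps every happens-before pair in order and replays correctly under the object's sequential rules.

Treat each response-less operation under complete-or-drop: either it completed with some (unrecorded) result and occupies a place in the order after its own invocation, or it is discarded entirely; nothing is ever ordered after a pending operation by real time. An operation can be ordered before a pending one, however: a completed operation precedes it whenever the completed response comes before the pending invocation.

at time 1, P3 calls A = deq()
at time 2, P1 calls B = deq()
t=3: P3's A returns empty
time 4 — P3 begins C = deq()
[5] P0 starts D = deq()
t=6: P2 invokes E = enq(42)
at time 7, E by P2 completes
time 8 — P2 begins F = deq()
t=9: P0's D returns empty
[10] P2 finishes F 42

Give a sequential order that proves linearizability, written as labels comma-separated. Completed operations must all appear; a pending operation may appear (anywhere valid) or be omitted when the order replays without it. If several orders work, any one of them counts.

after step 1 (A deq() → empty): queue <>
after step 2 (B deq() (pending, included)): queue <>
after step 3 (C deq() (pending, included)): queue <>
after step 4 (D deq() → empty): queue <>
after step 5 (E enq(42)): queue <42>
after step 6 (F deq() → 42): queue <>

A, B, C, D, E, F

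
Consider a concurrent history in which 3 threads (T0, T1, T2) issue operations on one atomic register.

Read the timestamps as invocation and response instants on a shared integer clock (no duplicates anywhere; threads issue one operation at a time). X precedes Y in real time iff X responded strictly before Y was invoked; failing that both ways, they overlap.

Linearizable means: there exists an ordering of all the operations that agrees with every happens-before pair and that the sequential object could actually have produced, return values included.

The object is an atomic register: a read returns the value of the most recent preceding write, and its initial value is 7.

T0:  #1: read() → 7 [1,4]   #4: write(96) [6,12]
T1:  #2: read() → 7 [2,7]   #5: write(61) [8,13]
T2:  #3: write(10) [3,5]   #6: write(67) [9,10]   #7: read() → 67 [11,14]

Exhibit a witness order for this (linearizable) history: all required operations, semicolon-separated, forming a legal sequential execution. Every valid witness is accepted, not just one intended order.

step 1: #1 read() → 7 — value 7
step 2: #2 read() → 7 — value 7
step 3: #3 write(10) — value 10
step 4: #4 write(96) — value 96
step 5: #5 write(61) — value 61
step 6: #6 write(67) — value 67
step 7: #7 read() → 67 — value 67

#1; #2; #3; #4; #5; #6; #7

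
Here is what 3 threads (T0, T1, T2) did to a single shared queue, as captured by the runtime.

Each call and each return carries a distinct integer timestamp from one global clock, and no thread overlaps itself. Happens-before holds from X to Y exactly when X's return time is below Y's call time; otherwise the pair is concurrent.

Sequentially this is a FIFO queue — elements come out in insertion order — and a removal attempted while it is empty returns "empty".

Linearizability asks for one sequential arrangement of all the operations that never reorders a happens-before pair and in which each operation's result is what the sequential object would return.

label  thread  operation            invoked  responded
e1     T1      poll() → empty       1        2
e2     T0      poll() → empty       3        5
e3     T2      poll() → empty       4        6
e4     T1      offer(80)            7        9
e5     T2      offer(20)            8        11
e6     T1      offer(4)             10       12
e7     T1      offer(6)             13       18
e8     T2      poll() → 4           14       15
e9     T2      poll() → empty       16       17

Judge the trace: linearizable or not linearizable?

prefix check: 1..14 passes, 1..15 fails once e8's time-15 response joins
every one of the 6 real-time-consistent orders over 7 completed queue ops fails the sequential spec
no completion choice of the 1 pending operation (e7) rescues it — every subset was tried
one such order, e1, e2, e3, e4, e5, e6, e8 (pending dropped), breaks at step 7 where e8 poll() → 4 is illegal
one such order, e1, e2, e3, e4, e6, e5, e8 (pending dropped), breaks at step 7 where e8 poll() → 4 is illegal

not linearizable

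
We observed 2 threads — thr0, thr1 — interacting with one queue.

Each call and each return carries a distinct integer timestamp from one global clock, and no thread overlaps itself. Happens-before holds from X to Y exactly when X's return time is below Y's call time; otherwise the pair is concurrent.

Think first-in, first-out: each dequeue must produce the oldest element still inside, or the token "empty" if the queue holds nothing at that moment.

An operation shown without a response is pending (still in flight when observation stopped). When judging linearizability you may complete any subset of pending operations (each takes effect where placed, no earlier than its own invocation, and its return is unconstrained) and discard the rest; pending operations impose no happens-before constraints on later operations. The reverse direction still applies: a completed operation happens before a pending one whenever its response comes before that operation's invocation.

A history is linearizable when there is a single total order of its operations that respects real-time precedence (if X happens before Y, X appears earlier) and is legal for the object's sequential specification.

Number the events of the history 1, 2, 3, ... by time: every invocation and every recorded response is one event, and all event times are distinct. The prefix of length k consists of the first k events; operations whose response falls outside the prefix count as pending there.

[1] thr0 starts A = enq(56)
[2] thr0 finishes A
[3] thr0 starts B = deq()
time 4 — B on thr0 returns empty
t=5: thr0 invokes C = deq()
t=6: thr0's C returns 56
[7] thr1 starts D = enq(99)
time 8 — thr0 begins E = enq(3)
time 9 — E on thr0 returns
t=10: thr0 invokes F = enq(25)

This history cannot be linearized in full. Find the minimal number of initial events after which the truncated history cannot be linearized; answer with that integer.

events 1..3 are linearizable, e.g. via A:
step 1: A enq(56) — queue <56>
event 4 — B's response, time 4 — after it, nothing linearizes
for example A, B fails at step 2: B deq() → empty is not legal there

4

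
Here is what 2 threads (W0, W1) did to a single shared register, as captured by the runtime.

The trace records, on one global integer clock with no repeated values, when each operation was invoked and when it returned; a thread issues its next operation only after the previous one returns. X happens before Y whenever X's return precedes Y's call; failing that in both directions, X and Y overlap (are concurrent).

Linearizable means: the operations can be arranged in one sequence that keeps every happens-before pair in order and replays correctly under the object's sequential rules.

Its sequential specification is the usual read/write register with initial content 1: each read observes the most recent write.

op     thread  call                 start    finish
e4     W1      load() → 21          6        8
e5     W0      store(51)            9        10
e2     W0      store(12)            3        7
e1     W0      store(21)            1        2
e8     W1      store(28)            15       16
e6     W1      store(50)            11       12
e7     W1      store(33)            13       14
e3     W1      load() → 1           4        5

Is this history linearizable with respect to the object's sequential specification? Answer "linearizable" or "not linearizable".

not linearizable

already the first 5 events (up to e3's response at time 5) admit no linearization; the first 4 still do
exactly one order of the 2 completed ops respects real time; the register replay fails
every completion of the 1 pending operation (e2) was checked; none linearizes
e.g. e1, e3 (pending dropped): illegal at step 2, since e3 load() → 1 cannot apply there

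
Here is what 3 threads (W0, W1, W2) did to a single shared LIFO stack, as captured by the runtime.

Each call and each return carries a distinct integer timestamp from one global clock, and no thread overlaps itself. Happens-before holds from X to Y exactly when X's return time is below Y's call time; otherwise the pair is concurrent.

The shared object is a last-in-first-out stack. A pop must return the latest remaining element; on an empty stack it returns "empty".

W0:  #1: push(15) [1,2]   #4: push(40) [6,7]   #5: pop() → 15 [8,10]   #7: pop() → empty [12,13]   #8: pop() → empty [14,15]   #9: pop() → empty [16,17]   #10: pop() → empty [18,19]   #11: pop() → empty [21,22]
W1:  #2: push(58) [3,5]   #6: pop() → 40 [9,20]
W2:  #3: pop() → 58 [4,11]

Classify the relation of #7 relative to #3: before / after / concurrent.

after

#7 spans [12,13], #3 spans [4,11]
resp(#3)=11 < inv(#7)=12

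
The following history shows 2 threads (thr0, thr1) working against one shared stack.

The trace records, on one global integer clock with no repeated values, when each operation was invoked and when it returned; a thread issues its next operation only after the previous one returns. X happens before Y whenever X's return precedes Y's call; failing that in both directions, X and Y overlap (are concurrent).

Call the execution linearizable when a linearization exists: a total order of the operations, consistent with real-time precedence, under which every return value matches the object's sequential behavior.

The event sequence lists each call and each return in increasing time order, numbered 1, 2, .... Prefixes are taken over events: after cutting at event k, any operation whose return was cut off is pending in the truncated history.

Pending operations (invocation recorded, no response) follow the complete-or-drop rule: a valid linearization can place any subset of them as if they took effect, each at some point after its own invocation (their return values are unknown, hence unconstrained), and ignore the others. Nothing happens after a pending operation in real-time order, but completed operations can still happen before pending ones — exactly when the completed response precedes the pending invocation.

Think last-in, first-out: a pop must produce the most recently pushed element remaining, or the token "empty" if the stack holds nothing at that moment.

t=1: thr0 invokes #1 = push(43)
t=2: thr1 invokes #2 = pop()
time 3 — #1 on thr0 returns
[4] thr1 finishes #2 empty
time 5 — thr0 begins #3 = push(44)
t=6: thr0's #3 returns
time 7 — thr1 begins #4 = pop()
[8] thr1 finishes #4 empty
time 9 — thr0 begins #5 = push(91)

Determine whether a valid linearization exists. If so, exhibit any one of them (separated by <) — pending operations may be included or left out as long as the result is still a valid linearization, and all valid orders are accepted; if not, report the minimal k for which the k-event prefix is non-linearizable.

not linearizable — minimal violating prefix: 8 events

cut after 7 events: linearizable; cut after 8 events (#4 responds, time 8): not linearizable
2 orders of the 4 completed stack ops respect real time; none is legal
sample order #1, #2, #3, #4 stalls at step 2 — #2 pop() → empty has no legal effect
sample order #2, #1, #3, #4 stalls at step 4 — #4 pop() → empty has no legal effect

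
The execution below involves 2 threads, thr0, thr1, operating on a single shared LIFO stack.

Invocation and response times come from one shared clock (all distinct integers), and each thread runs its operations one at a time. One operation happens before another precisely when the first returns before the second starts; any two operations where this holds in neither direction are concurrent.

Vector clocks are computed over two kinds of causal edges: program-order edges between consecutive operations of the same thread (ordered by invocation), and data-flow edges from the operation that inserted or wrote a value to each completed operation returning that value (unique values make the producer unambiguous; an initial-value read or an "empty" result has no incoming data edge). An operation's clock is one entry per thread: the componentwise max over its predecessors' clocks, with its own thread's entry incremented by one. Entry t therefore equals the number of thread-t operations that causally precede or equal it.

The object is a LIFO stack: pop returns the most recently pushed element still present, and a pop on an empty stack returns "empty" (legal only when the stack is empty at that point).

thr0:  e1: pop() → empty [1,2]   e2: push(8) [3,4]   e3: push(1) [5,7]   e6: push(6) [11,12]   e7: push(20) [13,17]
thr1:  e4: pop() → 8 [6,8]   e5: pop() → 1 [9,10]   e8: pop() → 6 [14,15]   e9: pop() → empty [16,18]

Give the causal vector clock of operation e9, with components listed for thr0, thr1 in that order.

root op e1, invoked 1: fresh clock plus thr0's own tick → (1, 0)
e2, invoked 3, takes VC(e1)=(1, 0) under max, adds 1 for thr0 → (2, 0)
e4, invoked 6, takes VC(e2)=(2, 0) under max, adds 1 for thr1 → (2, 1)
e3, invoked 5, takes VC(e2)=(2, 0) under max, adds 1 for thr0 → (3, 0)
e6, invoked 11, takes VC(e3)=(3, 0) under max, adds 1 for thr0 → (4, 0)
e5, invoked 9, takes VC(e3)=(3, 0), VC(e4)=(2, 1) under max, adds 1 for thr1 → (3, 2)
e7, invoked 13, takes VC(e6)=(4, 0) under max, adds 1 for thr0 → (5, 0)
e8, invoked 14, takes VC(e5)=(3, 2), VC(e6)=(4, 0) under max, adds 1 for thr1 → (4, 3)
e9, invoked 16, takes VC(e8)=(4, 3) under max, adds 1 for thr1 → (4, 4)
target: VC(e9) = (4, 4)

(4, 4)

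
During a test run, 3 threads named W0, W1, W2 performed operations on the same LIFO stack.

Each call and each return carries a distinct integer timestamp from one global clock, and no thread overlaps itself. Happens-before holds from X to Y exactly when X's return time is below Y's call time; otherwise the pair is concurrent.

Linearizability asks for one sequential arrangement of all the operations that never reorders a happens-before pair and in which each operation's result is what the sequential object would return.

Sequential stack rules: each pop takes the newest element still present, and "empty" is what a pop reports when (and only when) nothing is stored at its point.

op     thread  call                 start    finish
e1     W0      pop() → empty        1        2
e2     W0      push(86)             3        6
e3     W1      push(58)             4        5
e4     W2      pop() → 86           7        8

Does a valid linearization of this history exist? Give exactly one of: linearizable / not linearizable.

witness order: e1, e3, e2, e4
1. e1 pop() → empty, leaving stack <>
2. e3 push(58), leaving stack <58>
3. e2 push(86), leaving stack <58,86>
4. e4 pop() → 86, leaving stack <58>

linearizable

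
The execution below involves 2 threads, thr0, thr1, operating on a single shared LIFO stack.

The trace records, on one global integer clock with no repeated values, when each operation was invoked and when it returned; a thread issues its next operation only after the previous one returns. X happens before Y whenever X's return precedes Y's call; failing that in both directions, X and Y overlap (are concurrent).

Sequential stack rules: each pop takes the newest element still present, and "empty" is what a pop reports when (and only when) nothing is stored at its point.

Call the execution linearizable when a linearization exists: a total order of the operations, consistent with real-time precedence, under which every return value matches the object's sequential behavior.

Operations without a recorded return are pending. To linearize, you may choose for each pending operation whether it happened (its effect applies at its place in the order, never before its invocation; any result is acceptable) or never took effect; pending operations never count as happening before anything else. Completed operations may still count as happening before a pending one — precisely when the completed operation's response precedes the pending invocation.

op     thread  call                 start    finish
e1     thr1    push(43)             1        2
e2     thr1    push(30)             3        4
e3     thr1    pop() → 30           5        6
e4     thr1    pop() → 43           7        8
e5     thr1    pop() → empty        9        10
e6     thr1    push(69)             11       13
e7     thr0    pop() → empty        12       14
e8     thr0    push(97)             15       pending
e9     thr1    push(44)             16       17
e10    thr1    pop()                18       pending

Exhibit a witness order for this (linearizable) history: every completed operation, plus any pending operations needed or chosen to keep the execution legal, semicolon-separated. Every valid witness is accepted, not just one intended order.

e1; e2; e3; e4; e5; e7; e6; e8; e9

after step 1 (e1 push(43)): stack <43>
after step 2 (e2 push(30)): stack <43,30>
after step 3 (e3 pop() → 30): stack <43>
after step 4 (e4 pop() → 43): stack <>
after step 5 (e5 pop() → empty): stack <>
after step 6 (e7 pop() → empty): stack <>
after step 7 (e6 push(69)): stack <69>
after step 8 (e8 push(97) (pending, included)): stack <69,97>
after step 9 (e9 push(44)): stack <69,97,44>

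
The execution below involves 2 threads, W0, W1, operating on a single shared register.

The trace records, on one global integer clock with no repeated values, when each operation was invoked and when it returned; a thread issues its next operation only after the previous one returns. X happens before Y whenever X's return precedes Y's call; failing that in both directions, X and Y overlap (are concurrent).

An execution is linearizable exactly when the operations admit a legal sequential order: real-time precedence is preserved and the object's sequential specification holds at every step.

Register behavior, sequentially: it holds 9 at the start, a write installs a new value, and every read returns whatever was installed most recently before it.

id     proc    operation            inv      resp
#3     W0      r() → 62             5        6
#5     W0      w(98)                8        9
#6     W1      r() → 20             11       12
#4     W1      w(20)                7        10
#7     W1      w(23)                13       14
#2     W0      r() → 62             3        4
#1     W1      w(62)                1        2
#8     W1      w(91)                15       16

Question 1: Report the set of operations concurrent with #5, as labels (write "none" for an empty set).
Answer: #4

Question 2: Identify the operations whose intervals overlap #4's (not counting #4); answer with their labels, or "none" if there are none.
Answer: #5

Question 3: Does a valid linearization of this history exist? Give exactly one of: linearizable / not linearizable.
linearizable

a witness: #1, #2, #3, #5, #4, #6, #7, #8
1. #1 w(62), leaving value 62
2. #2 r() → 62, leaving value 62
3. #3 r() → 62, leaving value 62
4. #5 w(98), leaving value 98
5. #4 w(20), leaving value 20
6. #6 r() → 20, leaving value 20
7. #7 w(23), leaving value 23
8. #8 w(91), leaving value 91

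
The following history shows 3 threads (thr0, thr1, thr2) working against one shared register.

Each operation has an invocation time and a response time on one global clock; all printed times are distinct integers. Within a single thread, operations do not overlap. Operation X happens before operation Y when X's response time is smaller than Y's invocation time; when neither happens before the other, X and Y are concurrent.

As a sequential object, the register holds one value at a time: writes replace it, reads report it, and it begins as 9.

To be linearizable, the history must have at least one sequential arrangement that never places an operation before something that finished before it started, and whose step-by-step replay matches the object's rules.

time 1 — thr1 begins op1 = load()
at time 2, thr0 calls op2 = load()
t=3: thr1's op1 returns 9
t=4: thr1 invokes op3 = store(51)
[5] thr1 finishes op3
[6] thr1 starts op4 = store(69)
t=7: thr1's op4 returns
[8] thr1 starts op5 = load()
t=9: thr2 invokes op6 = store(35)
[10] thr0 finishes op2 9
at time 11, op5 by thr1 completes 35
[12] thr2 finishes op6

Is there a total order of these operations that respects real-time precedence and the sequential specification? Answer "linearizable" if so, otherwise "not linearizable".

one valid linearization: op1, op2, op3, op4, op6, op5
step 1: op1 load() → 9 — value 9
step 2: op2 load() → 9 — value 9
step 3: op3 store(51) — value 51
step 4: op4 store(69) — value 69
step 5: op6 store(35) — value 35
step 6: op5 load() → 35 — value 35

linearizable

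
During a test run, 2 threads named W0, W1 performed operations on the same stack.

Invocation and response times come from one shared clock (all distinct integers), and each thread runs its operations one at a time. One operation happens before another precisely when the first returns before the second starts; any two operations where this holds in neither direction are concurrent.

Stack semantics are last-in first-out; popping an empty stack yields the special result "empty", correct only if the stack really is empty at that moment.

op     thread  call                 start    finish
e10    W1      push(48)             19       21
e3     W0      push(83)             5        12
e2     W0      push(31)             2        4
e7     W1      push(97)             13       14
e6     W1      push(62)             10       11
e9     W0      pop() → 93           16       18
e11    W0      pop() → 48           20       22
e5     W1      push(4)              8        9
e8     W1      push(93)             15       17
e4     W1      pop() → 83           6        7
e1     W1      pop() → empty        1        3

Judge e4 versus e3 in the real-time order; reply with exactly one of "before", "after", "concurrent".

concurrent

e4 spans [6,7], e3 spans [5,12]
the intervals overlap in both directions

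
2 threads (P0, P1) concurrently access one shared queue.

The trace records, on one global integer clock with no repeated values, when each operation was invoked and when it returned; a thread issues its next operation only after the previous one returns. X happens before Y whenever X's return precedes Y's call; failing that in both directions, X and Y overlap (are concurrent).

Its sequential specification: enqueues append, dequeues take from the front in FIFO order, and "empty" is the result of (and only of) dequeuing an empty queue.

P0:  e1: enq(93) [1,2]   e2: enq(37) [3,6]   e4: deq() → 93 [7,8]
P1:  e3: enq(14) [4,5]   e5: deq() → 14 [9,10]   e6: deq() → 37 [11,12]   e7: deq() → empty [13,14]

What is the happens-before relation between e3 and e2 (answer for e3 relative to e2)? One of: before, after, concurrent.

e3 spans [4,5], e2 spans [3,6]
the intervals overlap in both directions

concurrent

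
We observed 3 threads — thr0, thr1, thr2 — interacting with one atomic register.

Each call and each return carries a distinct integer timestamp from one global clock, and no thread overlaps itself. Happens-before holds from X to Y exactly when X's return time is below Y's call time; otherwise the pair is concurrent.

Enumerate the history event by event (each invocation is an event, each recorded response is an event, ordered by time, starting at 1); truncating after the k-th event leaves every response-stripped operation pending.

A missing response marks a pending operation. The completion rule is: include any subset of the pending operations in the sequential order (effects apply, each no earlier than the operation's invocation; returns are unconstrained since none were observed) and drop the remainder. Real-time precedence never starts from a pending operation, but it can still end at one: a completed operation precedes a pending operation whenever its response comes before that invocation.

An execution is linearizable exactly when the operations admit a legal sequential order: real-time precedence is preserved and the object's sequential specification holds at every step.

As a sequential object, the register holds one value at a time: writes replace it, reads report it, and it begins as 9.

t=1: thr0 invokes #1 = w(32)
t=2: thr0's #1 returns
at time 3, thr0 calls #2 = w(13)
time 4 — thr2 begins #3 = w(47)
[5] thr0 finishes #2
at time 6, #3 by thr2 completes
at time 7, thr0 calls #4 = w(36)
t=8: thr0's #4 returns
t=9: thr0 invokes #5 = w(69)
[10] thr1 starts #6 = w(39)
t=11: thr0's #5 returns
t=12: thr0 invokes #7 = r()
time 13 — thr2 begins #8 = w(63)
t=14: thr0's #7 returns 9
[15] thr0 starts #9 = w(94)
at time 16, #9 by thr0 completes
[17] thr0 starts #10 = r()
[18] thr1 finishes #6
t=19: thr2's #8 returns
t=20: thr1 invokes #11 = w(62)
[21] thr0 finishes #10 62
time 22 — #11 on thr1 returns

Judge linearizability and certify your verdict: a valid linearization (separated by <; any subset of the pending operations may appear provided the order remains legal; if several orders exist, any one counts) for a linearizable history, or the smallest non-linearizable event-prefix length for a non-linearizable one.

not linearizable — minimal violating prefix: 14 events

prefix check: 1..13 passes, 1..14 fails once #7's time-14 response joins
2 orders of the 6 completed atomic register ops respect real time; none is legal
no escape via the 2 pending operations (#6, #8): every completion choice fails
sample order #1, #2, #3, #4, #5, #7 (pending dropped) stalls at step 6 — #7 r() → 9 has no legal effect
sample order #1, #3, #2, #4, #5, #7 (pending dropped) stalls at step 6 — #7 r() → 9 has no legal effect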